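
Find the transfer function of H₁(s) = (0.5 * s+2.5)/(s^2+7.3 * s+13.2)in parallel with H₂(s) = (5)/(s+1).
Parallel: H = H₁ + H₂ = (n₁·d₂ + n₂·d₁)/(d₁·d₂).
n₁·d₂ = 0.5*s^2 + 3*s + 2.5. n₂·d₁ = 5*s^2 + 36.5*s + 66. Sum = 5.5*s^2 + 39.5*s + 68.5. d₁·d₂ = s^3 + 8.3*s^2 + 20.5*s + 13.2.
H(s) = (5.5*s^2 + 39.5*s + 68.5)/(s^3 + 8.3*s^2 + 20.5*s + 13.2)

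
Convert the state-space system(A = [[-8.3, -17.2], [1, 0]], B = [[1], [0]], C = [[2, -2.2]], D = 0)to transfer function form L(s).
L(s) = C(sI - A)⁻¹B + D.
Characteristic polynomial det(sI - A) = s^2 + 8.3*s + 17.2.
Numerator from C·adj(sI-A)·B + D·det(sI-A) = 2*s - 2.2.
L(s) = (2*s - 2.2)/(s^2 + 8.3*s + 17.2)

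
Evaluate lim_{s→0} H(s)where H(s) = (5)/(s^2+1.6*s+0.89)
DC gain = H(0) = num(0)/den(0) = 5/0.89 = 5.618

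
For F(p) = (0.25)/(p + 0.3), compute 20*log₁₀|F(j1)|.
Substitute p = j*1: F(j1) = 0.0688073 - 0.229358j.
|F(j1)| = sqrt(Re² + Im²) = 0.2395.
20*log₁₀(0.2395) = -12.42 dB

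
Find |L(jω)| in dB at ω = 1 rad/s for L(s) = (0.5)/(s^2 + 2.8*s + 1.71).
Substitute s = j*1: L(j1) = 0.042545 - 0.167783j.
|L(j1)| = sqrt(Re² + Im²) = 0.1731.
20*log₁₀(0.1731) = -15.23 dB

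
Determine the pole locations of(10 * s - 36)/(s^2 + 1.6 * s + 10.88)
Set denominator = 0: s^2 + 1.6*s + 10.88 = 0 → Poles: -0.8 + 3.2j, -0.8 - 3.2j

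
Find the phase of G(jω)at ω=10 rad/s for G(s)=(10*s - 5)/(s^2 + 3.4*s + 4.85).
Substitute s = j*10: G(j10) = 0.379621 - 0.915322j.
∠G(j10) = atan2(Im, Re) = atan2(-0.915322, 0.379621) = -67.47°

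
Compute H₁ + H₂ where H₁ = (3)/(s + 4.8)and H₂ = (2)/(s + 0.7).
Parallel: H = H₁ + H₂ = (n₁·d₂ + n₂·d₁)/(d₁·d₂).
n₁·d₂ = 3*s + 2.1. n₂·d₁ = 2*s + 9.6. Sum = 5*s + 11.7. d₁·d₂ = s^2 + 5.5*s + 3.36.
H(s) = (5*s + 11.7)/(s^2 + 5.5*s + 3.36)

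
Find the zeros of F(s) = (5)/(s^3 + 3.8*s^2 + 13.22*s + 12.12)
Numerator is a nonzero constant (5) → Zeros: none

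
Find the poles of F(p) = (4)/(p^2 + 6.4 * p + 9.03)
Set denominator = 0: p^2 + 6.4*p + 9.03 = (p + 4.3)(p + 2.1) = 0 → Poles: -2.1, -4.3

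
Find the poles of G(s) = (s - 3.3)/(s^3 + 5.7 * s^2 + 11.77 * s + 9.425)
Set denominator = 0: s^3 + 5.7*s^2 + 11.77*s + 9.425 = (s + 2.5)(s^2 + 3.2*s + 3.77) = 0 → Poles: -1.6 + 1.1j, -1.6 - 1.1j, -2.5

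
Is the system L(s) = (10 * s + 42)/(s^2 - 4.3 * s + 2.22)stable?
Denominator: s^2 - 4.3*s + 2.22 = (s - 3.7)(s - 0.6). Poles: 0.6, 3.7. All Re(p)<0: No (unstable)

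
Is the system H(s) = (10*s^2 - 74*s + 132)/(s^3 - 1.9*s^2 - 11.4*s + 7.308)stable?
Denominator: s^3 - 1.9*s^2 - 11.4*s + 7.308 = (s - 0.6)(s - 4.2)(s + 2.9). Poles: -2.9, 0.6, 4.2. All Re(p)<0: No (unstable)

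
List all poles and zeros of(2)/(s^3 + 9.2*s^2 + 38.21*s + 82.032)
Set denominator = 0: s^3 + 9.2*s^2 + 38.21*s + 82.032 = (s + 4.8)(s^2 + 4.4*s + 17.09) = 0 → Poles: -2.2 + 3.5j, -2.2 - 3.5j, -4.8
Numerator is a nonzero constant (2) → Zeros: none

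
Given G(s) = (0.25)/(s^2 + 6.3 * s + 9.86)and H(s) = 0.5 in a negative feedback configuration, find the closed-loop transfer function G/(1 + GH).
Closed-loop T = G/(1+GH).
Numerator: G_num * H_den = 0.25.
Denominator: G_den * H_den + G_num * H_num = (s^2 + 6.3*s + 9.86) + (0.125) = s^2 + 6.3*s + 9.985.
T(s) = (0.25)/(s^2 + 6.3*s + 9.985)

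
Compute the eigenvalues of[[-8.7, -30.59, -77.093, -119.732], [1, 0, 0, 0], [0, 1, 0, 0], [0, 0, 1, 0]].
Eigenvalues solve det(λI - A) = 0.
Characteristic polynomial: λ^4 + 8.7*λ^3 + 30.59*λ^2 + 77.093*λ + 119.732 = 0.
Factor: (λ + 4)(λ + 3.7)(λ^2 + λ + 8.09) = 0.
Roots: -0.5 + 2.8j, -0.5 - 2.8j, -3.7, -4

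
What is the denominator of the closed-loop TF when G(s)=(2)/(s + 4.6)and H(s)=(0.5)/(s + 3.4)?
Characteristic poly = G_den * H_den + G_num * H_num = (s^2 + 8*s + 15.64) + (1) = s^2 + 8*s + 16.64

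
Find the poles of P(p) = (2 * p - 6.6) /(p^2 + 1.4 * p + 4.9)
Set denominator = 0: p^2 + 1.4*p + 4.9 = 0 → Poles: -0.7 + 2.1j, -0.7 - 2.1j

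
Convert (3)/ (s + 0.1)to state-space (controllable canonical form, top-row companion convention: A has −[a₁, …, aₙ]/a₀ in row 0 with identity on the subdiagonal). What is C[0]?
Reachable canonical form: C = numerator coefficients (right-aligned, zero-padded to length n).
num = 3, C = [[3]].
C[0] = 3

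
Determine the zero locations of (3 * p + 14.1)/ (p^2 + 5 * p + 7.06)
Set numerator = 0: 3*p + 14.1 = 0 → Zeros: -4.7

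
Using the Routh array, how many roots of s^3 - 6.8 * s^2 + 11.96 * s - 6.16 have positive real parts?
Routh array:
s^3: [1, 11.96]; s^2: [-6.8, -6.16]; s^1: [11.0541]; s^0: [-6.16]
First column: [1, -6.8, 11.0541, -6.16]. Sign changes = RHP roots = 3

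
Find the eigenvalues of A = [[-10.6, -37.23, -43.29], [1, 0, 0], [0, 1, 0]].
Eigenvalues solve det(λI - A) = 0.
Characteristic polynomial: λ^3 + 10.6*λ^2 + 37.23*λ + 43.29 = 0.
Factor: (λ + 3.7)(λ + 3.9)(λ + 3) = 0.
Roots: -3, -3.7, -3.9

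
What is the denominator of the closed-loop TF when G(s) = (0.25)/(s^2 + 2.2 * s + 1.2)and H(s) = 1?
Characteristic poly = G_den * H_den + G_num * H_num = (s^2 + 2.2*s + 1.2) + (0.25) = s^2 + 2.2*s + 1.45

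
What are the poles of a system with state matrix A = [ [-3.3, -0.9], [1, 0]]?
Eigenvalues solve det(λI - A) = 0.
Characteristic polynomial: λ^2 + 3.3*λ + 0.9 = 0.
Factor: (λ + 3)(λ + 0.3) = 0.
Roots: -0.3, -3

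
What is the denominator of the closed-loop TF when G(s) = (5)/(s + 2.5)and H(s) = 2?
Characteristic poly = G_den * H_den + G_num * H_num = (s + 2.5) + (10) = s + 12.5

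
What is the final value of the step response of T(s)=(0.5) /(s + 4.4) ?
FVT: lim_{t→∞} y(t) = lim_{s→0} s*Y(s) where Y(s) = T(s)/s.
= lim_{s→0} T(s) = T(0) = num(0)/den(0) = 0.5/4.4 = 0.1136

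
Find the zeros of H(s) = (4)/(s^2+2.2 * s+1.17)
Numerator is a nonzero constant (4) → Zeros: none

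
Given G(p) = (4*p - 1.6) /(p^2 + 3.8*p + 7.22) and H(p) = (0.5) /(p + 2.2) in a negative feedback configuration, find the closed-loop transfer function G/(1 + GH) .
Closed-loop T = G/(1+GH).
Numerator: G_num * H_den = 4*p^2 + 7.2*p - 3.52.
Denominator: G_den * H_den + G_num * H_num = (p^3 + 6*p^2 + 15.58*p + 15.884) + (2*p - 0.8) = p^3 + 6*p^2 + 17.58*p + 15.084.
T(p) = (4*p^2 + 7.2*p - 3.52)/(p^3 + 6*p^2 + 17.58*p + 15.084)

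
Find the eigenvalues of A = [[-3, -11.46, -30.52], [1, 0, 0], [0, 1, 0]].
Eigenvalues solve det(λI - A) = 0.
Characteristic polynomial: λ^3 + 3*λ^2 + 11.46*λ + 30.52 = 0.
Factor: (λ + 2.8)(λ^2 + 0.2*λ + 10.9) = 0.
Roots: -0.1 + 3.3j, -0.1 - 3.3j, -2.8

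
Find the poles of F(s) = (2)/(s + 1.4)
Set denominator = 0: s + 1.4 = 0 → Poles: -1.4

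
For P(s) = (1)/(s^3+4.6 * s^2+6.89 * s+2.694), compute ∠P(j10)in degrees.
Substitute s = j*10: P(j10) = -0.000424976 + 0.000865273j.
∠P(j10) = atan2(Im, Re) = atan2(0.000865273, -0.000424976) = 116.16° (principal value).
Summing the individual angle contributions Σ∠(j10 − zᵢ) − Σ∠(j10 − pₖ) over the 0 zero(s) and 3 pole(s), each followed continuously from ω = 0 (DC phase referenced to (−180°, 180°]), gives -243.84°, i.e. the principal value - 360°. Continuous Bode phase = -243.84°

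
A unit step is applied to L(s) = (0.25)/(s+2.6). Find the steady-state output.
FVT: lim_{t→∞} y(t) = lim_{s→0} s*Y(s) where Y(s) = L(s)/s.
= lim_{s→0} L(s) = L(0) = num(0)/den(0) = 0.25/2.6 = 0.09615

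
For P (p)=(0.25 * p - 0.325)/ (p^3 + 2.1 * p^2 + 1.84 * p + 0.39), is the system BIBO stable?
Denominator: p^3 + 2.1*p^2 + 1.84*p + 0.39 = (p + 0.3)(p^2 + 1.8*p + 1.3). Poles: -0.3, -0.9 + 0.7j, -0.9 - 0.7j. All Re(p)<0: Yes (stable)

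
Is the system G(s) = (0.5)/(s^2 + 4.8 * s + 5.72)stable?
Denominator: s^2 + 4.8*s + 5.72 = (s + 2.6)(s + 2.2). Poles: -2.2, -2.6. All Re(p)<0: Yes (stable)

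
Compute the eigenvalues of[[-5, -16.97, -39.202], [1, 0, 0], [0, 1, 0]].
Eigenvalues solve det(λI - A) = 0.
Characteristic polynomial: λ^3 + 5*λ^2 + 16.97*λ + 39.202 = 0.
Factor: (λ + 3.4)(λ^2 + 1.6*λ + 11.53) = 0.
Roots: -0.8 + 3.3j, -0.8 - 3.3j, -3.4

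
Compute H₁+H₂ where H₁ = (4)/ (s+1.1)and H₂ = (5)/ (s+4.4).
Parallel: H = H₁ + H₂ = (n₁·d₂ + n₂·d₁)/(d₁·d₂).
n₁·d₂ = 4*s + 17.6. n₂·d₁ = 5*s + 5.5. Sum = 9*s + 23.1. d₁·d₂ = s^2 + 5.5*s + 4.84.
H(s) = (9*s + 23.1)/(s^2 + 5.5*s + 4.84)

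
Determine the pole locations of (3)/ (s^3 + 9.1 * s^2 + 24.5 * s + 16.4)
Set denominator = 0: s^3 + 9.1*s^2 + 24.5*s + 16.4 = (s + 1)(s + 4)(s + 4.1) = 0 → Poles: -1, -4, -4.1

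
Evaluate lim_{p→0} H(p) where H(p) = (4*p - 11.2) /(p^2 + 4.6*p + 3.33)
DC gain = H(0) = num(0)/den(0) = -11.2/3.33 = -3.363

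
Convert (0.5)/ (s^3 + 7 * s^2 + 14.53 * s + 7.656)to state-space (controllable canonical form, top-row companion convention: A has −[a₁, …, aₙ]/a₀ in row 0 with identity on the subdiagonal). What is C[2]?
Reachable canonical form: C = numerator coefficients (right-aligned, zero-padded to length n).
num = 0.5, C = [[0, 0, 0.5]].
C[2] = 0.5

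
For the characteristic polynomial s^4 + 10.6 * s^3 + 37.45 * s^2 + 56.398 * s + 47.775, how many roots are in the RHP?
s^4 + 10.6*s^3 + 37.45*s^2 + 56.398*s + 47.775 = (s + 4.9)(s + 3.9)(s^2 + 1.8*s + 2.5). Poles: -0.9 + 1.3j, -0.9 - 1.3j, -3.9, -4.9. RHP poles (Re>0): 0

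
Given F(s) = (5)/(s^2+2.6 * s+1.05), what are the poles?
Set denominator = 0: s^2 + 2.6*s + 1.05 = (s + 2.1)(s + 0.5) = 0 → Poles: -0.5, -2.1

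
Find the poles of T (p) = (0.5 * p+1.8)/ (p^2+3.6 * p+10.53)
Set denominator = 0: p^2 + 3.6*p + 10.53 = 0 → Poles: -1.8 + 2.7j, -1.8 - 2.7j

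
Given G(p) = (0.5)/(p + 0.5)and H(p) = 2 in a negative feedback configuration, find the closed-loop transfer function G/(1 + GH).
Closed-loop T = G/(1+GH).
Numerator: G_num * H_den = 0.5.
Denominator: G_den * H_den + G_num * H_num = (p + 0.5) + (1) = p + 1.5.
T(p) = (0.5)/(p + 1.5)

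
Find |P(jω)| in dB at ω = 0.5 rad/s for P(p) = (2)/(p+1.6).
Substitute p = j*0.5: P(j0.5) = 1.13879 - 0.355872j.
|P(j0.5)| = sqrt(Re² + Im²) = 1.193.
20*log₁₀(1.193) = 1.53 dB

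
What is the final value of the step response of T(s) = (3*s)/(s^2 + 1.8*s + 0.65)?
FVT: lim_{t→∞} y(t) = lim_{s→0} s*Y(s) where Y(s) = T(s)/s.
= lim_{s→0} T(s) = T(0) = num(0)/den(0) = 0/0.65 = 0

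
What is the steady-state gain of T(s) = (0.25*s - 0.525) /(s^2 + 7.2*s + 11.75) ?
DC gain = T(0) = num(0)/den(0) = -0.525/11.75 = -0.04468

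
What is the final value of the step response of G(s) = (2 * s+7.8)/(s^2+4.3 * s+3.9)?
FVT: lim_{t→∞} y(t) = lim_{s→0} s*Y(s) where Y(s) = G(s)/s.
= lim_{s→0} G(s) = G(0) = num(0)/den(0) = 7.8/3.9 = 2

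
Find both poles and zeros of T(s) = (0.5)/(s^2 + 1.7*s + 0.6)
Set denominator = 0: s^2 + 1.7*s + 0.6 = (s + 1.2)(s + 0.5) = 0 → Poles: -0.5, -1.2
Numerator is a nonzero constant (0.5) → Zeros: none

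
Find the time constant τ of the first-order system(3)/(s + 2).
First-order system: τ = -1/pole. Pole = -2. τ = -1/(-2) = 0.5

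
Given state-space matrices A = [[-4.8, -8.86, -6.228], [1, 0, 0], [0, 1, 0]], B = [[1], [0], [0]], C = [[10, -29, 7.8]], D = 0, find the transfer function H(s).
H(s) = C(sI - A)⁻¹B + D.
Characteristic polynomial det(sI - A) = s^3 + 4.8*s^2 + 8.86*s + 6.228.
Numerator from C·adj(sI-A)·B + D·det(sI-A) = 10*s^2 - 29*s + 7.8.
H(s) = (10*s^2 - 29*s + 7.8)/(s^3 + 4.8*s^2 + 8.86*s + 6.228)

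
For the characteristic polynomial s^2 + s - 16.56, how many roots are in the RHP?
s^2 + s - 16.56 = (s - 3.6)(s + 4.6). Poles: -4.6, 3.6. RHP poles (Re>0): 1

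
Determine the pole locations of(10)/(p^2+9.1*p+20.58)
Set denominator = 0: p^2 + 9.1*p + 20.58 = (p + 4.2)(p + 4.9) = 0 → Poles: -4.2, -4.9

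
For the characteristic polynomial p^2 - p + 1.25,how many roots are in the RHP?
Poles: 0.5 + 1j, 0.5 - 1j. RHP poles (Re>0): 2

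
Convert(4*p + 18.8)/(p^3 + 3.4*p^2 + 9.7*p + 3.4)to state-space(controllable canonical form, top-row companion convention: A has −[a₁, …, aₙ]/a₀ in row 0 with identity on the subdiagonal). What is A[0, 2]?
Reachable canonical form for den = p^3 + 3.4*p^2 + 9.7*p + 3.4: top row of A = -[a₁,a₂,...,aₙ]/a₀, ones on the subdiagonal, zeros elsewhere.
A = [[-3.4, -9.7, -3.4], [1, 0, 0], [0, 1, 0]].
A[0,2] = -3.4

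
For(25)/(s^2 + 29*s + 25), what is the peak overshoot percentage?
Standard form: ωn²/(s²+2ζωn·s+ωn²) → ωn = 5, ζ = 2.9.
ζ ≥ 1, so the response is non-oscillatory: peak overshoot = 0%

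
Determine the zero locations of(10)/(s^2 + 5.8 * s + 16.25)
Numerator is a nonzero constant (10) → Zeros: none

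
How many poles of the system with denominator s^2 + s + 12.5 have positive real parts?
Poles: -0.5 + 3.5j, -0.5 - 3.5j. RHP poles (Re>0): 0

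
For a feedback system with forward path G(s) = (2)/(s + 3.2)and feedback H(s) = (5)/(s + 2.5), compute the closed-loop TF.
Closed-loop T = G/(1+GH).
Numerator: G_num * H_den = 2*s + 5.
Denominator: G_den * H_den + G_num * H_num = (s^2 + 5.7*s + 8) + (10) = s^2 + 5.7*s + 18.
T(s) = (2*s + 5)/(s^2 + 5.7*s + 18)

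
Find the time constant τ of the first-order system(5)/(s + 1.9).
First-order system: τ = -1/pole. Pole = -1.9. τ = -1/(-1.9) = 0.5263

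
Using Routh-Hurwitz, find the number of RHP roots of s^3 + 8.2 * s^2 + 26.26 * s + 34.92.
Routh array:
s^3: [1, 26.26]; s^2: [8.2, 34.92]; s^1: [22.0015]; s^0: [34.92]
First column: [1, 8.2, 22.0015, 34.92]. Sign changes = RHP roots = 0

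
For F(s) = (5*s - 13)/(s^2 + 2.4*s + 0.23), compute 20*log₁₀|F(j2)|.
Substitute s = j*2: F(j2) = 2.60409 + 0.663036j.
|F(j2)| = sqrt(Re² + Im²) = 2.687.
20*log₁₀(2.687) = 8.59 dB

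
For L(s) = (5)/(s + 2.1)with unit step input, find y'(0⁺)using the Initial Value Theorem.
IVT: y'(0⁺) = lim_{s→∞} s²·Y(s) = lim_{s→∞} s·L(s).
deg(num) = 0, deg(den) = 1, relative degree = 1, so s·L(s) → (leading num)/(leading den) = 5/1 = 5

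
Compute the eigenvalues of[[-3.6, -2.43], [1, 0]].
Eigenvalues solve det(λI - A) = 0.
Characteristic polynomial: λ^2 + 3.6*λ + 2.43 = 0.
Factor: (λ + 2.7)(λ + 0.9) = 0.
Roots: -0.9, -2.7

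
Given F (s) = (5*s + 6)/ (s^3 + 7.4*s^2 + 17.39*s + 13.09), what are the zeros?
Set numerator = 0: 5*s + 6 = 0 → Zeros: -1.2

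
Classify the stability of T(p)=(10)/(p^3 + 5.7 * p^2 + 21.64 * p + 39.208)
Denominator: p^3 + 5.7*p^2 + 21.64*p + 39.208 = (p + 2.9)(p^2 + 2.8*p + 13.52). Poles: -1.4 + 3.4j, -1.4 - 3.4j, -2.9. Stable (all poles in LHP)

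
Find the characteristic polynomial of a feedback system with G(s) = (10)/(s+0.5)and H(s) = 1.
Characteristic poly = G_den * H_den + G_num * H_num = (s + 0.5) + (10) = s + 10.5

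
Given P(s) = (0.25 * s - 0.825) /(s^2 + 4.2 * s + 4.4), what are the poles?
Set denominator = 0: s^2 + 4.2*s + 4.4 = (s + 2)(s + 2.2) = 0 → Poles: -2, -2.2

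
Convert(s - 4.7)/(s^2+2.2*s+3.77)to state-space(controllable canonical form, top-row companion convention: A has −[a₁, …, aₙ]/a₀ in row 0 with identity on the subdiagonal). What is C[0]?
Reachable canonical form: C = numerator coefficients (right-aligned, zero-padded to length n).
num = s - 4.7, C = [[1, -4.7]].
C[0] = 1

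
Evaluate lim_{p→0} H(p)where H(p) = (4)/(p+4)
DC gain = H(0) = num(0)/den(0) = 4/4 = 1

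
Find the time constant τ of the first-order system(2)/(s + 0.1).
First-order system: τ = -1/pole. Pole = -0.1. τ = -1/(-0.1) = 10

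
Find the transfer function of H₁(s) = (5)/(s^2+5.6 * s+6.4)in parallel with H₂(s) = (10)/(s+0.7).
Parallel: H = H₁ + H₂ = (n₁·d₂ + n₂·d₁)/(d₁·d₂).
n₁·d₂ = 5*s + 3.5. n₂·d₁ = 10*s^2 + 56*s + 64. Sum = 10*s^2 + 61*s + 67.5. d₁·d₂ = s^3 + 6.3*s^2 + 10.32*s + 4.48.
H(s) = (10*s^2 + 61*s + 67.5)/(s^3 + 6.3*s^2 + 10.32*s + 4.48)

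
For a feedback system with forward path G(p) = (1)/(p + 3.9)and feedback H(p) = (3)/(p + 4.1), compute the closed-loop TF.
Closed-loop T = G/(1+GH).
Numerator: G_num * H_den = p + 4.1.
Denominator: G_den * H_den + G_num * H_num = (p^2 + 8*p + 15.99) + (3) = p^2 + 8*p + 18.99.
T(p) = (p + 4.1)/(p^2 + 8*p + 18.99)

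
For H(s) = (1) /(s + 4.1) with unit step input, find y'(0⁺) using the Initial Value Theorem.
IVT: y'(0⁺) = lim_{s→∞} s²·Y(s) = lim_{s→∞} s·H(s).
deg(num) = 0, deg(den) = 1, relative degree = 1, so s·H(s) → (leading num)/(leading den) = 1/1 = 1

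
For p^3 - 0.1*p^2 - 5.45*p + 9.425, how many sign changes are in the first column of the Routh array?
Routh array:
p^3: [1, -5.45]; p^2: [-0.1, 9.425]; p^1: [88.8]; p^0: [9.425]
First column: [1, -0.1, 88.8, 9.425]. Sign changes = 2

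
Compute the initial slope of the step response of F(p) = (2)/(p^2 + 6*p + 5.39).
IVT: y'(0⁺) = lim_{p→∞} p²·Y(p) = lim_{p→∞} p·F(p).
deg(num) = 0, deg(den) = 2, relative degree = 2 ≥ 2, so p·F(p) → 0. Initial slope = 0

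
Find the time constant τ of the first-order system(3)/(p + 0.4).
First-order system: τ = -1/pole. Pole = -0.4. τ = -1/(-0.4) = 2.5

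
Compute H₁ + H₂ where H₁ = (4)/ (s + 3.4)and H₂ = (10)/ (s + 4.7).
Parallel: H = H₁ + H₂ = (n₁·d₂ + n₂·d₁)/(d₁·d₂).
n₁·d₂ = 4*s + 18.8. n₂·d₁ = 10*s + 34. Sum = 14*s + 52.8. d₁·d₂ = s^2 + 8.1*s + 15.98.
H(s) = (14*s + 52.8)/(s^2 + 8.1*s + 15.98)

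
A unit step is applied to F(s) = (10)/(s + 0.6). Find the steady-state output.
FVT: lim_{t→∞} y(t) = lim_{s→0} s*Y(s) where Y(s) = F(s)/s.
= lim_{s→0} F(s) = F(0) = num(0)/den(0) = 10/0.6 = 16.67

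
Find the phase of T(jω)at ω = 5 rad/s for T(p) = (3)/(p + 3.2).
Substitute p = j*5: T(j5) = 0.272418 - 0.425653j.
∠T(j5) = atan2(Im, Re) = atan2(-0.425653, 0.272418) = -57.38°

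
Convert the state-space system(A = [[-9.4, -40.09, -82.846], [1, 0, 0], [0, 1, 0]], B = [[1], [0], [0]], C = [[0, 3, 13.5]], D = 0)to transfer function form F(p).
F(p) = C(pI - A)⁻¹B + D.
Characteristic polynomial det(pI - A) = p^3 + 9.4*p^2 + 40.09*p + 82.846.
Numerator from C·adj(pI-A)·B + D·det(pI-A) = 3*p + 13.5.
F(p) = (3*p + 13.5)/(p^3 + 9.4*p^2 + 40.09*p + 82.846)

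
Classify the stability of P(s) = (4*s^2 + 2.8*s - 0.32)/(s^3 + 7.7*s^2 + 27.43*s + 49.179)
Denominator: s^3 + 7.7*s^2 + 27.43*s + 49.179 = (s + 3.9)(s^2 + 3.8*s + 12.61). Poles: -1.9 + 3j, -1.9 - 3j, -3.9. Stable (all poles in LHP)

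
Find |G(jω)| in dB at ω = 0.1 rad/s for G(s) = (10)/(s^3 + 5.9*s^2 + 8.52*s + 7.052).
Substitute s = j*0.1: G(j0.1) = 1.40913 - 0.171482j.
|G(j0.1)| = sqrt(Re² + Im²) = 1.42.
20*log₁₀(1.42) = 3.04 dB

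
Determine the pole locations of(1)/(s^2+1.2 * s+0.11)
Set denominator = 0: s^2 + 1.2*s + 0.11 = (s + 1.1)(s + 0.1) = 0 → Poles: -0.1, -1.1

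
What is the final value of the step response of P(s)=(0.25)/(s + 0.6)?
FVT: lim_{t→∞} y(t) = lim_{s→0} s*Y(s) where Y(s) = P(s)/s.
= lim_{s→0} P(s) = P(0) = num(0)/den(0) = 0.25/0.6 = 0.4167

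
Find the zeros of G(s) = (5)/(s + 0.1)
Numerator is a nonzero constant (5) → Zeros: none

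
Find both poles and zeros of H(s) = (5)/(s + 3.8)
Set denominator = 0: s + 3.8 = 0 → Poles: -3.8
Numerator is a nonzero constant (5) → Zeros: none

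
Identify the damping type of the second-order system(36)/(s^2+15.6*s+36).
Standard form: ωn²/(s²+2ζωn·s+ωn²) gives ωn=6, ζ=1.3.
Overdamped (ζ = 1.3 > 1)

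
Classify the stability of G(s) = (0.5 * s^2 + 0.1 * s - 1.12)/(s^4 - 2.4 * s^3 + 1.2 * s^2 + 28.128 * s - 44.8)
Denominator: s^4 - 2.4*s^3 + 1.2*s^2 + 28.128*s - 44.8 = (s - 1.6)(s + 2.8)(s^2 - 3.6*s + 10). Poles: -2.8, 1.6, 1.8 + 2.6j, 1.8 - 2.6j. Unstable (3 pole(s) in RHP)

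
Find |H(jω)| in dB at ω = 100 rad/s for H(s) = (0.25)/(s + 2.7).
Substitute s = j*100: H(j100) = 6.74508e-05 - 0.00249818j.
|H(j100)| = sqrt(Re² + Im²) = 0.002499.
20*log₁₀(0.002499) = -52.04 dB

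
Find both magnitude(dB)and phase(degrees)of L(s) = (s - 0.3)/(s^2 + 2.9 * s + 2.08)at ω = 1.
Substitute s = j*1: L(j1) = 0.268995 + 0.203626j.
|L| = 20*log₁₀(sqrt(Re²+Im²)) = -9.44 dB.
∠L = atan2(Im, Re) = 37.13°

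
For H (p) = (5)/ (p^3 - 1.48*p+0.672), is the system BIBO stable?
Denominator: p^3 - 1.48*p + 0.672 = (p - 0.8)(p - 0.6)(p + 1.4). Poles: -1.4, 0.6, 0.8. All Re(p)<0: No (unstable)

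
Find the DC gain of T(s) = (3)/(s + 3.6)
DC gain = T(0) = num(0)/den(0) = 3/3.6 = 0.8333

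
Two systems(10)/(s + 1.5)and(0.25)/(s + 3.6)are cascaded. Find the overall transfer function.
Series: H = H₁ · H₂ = (n₁·n₂)/(d₁·d₂).
Num: n₁·n₂ = 2.5. Den: d₁·d₂ = s^2 + 5.1*s + 5.4.
H(s) = (2.5)/(s^2 + 5.1*s + 5.4)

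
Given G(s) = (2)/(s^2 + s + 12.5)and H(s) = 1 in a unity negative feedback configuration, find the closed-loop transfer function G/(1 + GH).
Closed-loop T = G/(1+GH).
Numerator: G_num * H_den = 2.
Denominator: G_den * H_den + G_num * H_num = (s^2 + s + 12.5) + (2) = s^2 + s + 14.5.
T(s) = (2)/(s^2 + s + 14.5)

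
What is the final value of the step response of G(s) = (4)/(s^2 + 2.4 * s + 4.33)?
FVT: lim_{t→∞} y(t) = lim_{s→0} s*Y(s) where Y(s) = G(s)/s.
= lim_{s→0} G(s) = G(0) = num(0)/den(0) = 4/4.33 = 0.9238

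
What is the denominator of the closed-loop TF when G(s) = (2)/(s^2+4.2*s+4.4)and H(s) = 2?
Characteristic poly = G_den * H_den + G_num * H_num = (s^2 + 4.2*s + 4.4) + (4) = s^2 + 4.2*s + 8.4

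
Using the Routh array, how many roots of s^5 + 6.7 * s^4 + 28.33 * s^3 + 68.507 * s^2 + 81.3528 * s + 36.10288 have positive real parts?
Routh array:
s^5: [1, 28.33, 81.3528]; s^4: [6.7, 68.507, 36.10288]; s^3: [18.1051, 75.9643]; s^2: [40.3955, 36.10288]; s^1: [59.7832]; s^0: [36.10288]
First column: [1, 6.7, 18.1051, 40.3955, 59.7832, 36.10288]. Sign changes = RHP roots = 0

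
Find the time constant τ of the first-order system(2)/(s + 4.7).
First-order system: τ = -1/pole. Pole = -4.7. τ = -1/(-4.7) = 0.2128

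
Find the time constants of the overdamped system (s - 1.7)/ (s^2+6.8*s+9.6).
Overdamped: real poles at -2, -4.8. τ = -1/pole → τ₁ = 0.5, τ₂ = 0.2083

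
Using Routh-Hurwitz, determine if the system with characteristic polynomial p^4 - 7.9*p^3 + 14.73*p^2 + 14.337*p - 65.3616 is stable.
Routh array:
p^4: [1, 14.73, -65.3616]; p^3: [-7.9, 14.337]; p^2: [16.5448, -65.3616]; p^1: [-16.8726]; p^0: [-65.3616]
First column: [1, -7.9, 16.5448, -16.8726, -65.3616]. Sign changes = 3.
No, unstable (3 RHP root(s))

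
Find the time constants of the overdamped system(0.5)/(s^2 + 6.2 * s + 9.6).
Overdamped: real poles at -3.2, -3. τ = -1/pole → τ₁ = 0.3125, τ₂ = 0.3333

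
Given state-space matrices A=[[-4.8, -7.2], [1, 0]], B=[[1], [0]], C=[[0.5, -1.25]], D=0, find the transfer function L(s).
L(s) = C(sI - A)⁻¹B + D.
Characteristic polynomial det(sI - A) = s^2 + 4.8*s + 7.2.
Numerator from C·adj(sI-A)·B + D·det(sI-A) = 0.5*s - 1.25.
L(s) = (0.5*s - 1.25)/(s^2 + 4.8*s + 7.2)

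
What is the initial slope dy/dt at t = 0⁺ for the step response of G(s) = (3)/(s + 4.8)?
IVT: y'(0⁺) = lim_{s→∞} s²·Y(s) = lim_{s→∞} s·G(s).
deg(num) = 0, deg(den) = 1, relative degree = 1, so s·G(s) → (leading num)/(leading den) = 3/1 = 3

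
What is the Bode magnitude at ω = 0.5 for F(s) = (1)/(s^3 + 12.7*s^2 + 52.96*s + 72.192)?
Substitute s = j*0.5: F(j0.5) = 0.0126453 - 0.00482875j.
|F(j0.5)| = sqrt(Re² + Im²) = 0.01354.
20*log₁₀(0.01354) = -37.37 dB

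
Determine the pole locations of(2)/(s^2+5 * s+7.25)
Set denominator = 0: s^2 + 5*s + 7.25 = 0 → Poles: -2.5 + 1j, -2.5 - 1j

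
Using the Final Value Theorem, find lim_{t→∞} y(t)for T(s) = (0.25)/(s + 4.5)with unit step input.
FVT: lim_{t→∞} y(t) = lim_{s→0} s*Y(s) where Y(s) = T(s)/s.
= lim_{s→0} T(s) = T(0) = num(0)/den(0) = 0.25/4.5 = 0.05556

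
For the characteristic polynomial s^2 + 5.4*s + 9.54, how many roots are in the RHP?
Poles: -2.7 + 1.5j, -2.7 - 1.5j. RHP poles (Re>0): 0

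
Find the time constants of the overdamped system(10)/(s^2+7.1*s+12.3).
Overdamped: real poles at -4.1, -3. τ = -1/pole → τ₁ = 0.2439, τ₂ = 0.3333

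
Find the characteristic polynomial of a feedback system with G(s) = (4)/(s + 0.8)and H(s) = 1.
Characteristic poly = G_den * H_den + G_num * H_num = (s + 0.8) + (4) = s + 4.8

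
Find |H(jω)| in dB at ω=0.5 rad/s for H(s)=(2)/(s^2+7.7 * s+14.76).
Substitute s = j*0.5: H(j0.5) = 0.12877 - 0.0341672j.
|H(j0.5)| = sqrt(Re² + Im²) = 0.1332.
20*log₁₀(0.1332) = -17.51 dB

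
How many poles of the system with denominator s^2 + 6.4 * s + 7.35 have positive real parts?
s^2 + 6.4*s + 7.35 = (s + 1.5)(s + 4.9). Poles: -1.5, -4.9. RHP poles (Re>0): 0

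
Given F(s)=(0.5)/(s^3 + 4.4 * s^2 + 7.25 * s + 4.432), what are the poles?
Set denominator = 0: s^3 + 4.4*s^2 + 7.25*s + 4.432 = (s + 1.6)(s^2 + 2.8*s + 2.77) = 0 → Poles: -1.4 + 0.9j, -1.4 - 0.9j, -1.6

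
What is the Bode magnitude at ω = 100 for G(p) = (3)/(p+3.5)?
Substitute p = j*100: G(j100) = 0.00104872 - 0.0299633j.
|G(j100)| = sqrt(Re² + Im²) = 0.02998.
20*log₁₀(0.02998) = -30.46 dB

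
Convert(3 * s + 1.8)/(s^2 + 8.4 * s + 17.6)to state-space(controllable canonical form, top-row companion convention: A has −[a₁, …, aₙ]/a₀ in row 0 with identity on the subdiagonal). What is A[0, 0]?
Reachable canonical form for den = s^2 + 8.4*s + 17.6: top row of A = -[a₁,a₂,...,aₙ]/a₀, ones on the subdiagonal, zeros elsewhere.
A = [[-8.4, -17.6], [1, 0]].
A[0,0] = -8.4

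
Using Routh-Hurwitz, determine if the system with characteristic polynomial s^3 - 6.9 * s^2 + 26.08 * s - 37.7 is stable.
Routh array:
s^3: [1, 26.08]; s^2: [-6.9, -37.7]; s^1: [20.6162]; s^0: [-37.7]
First column: [1, -6.9, 20.6162, -37.7]. Sign changes = 3.
No, unstable (3 RHP root(s))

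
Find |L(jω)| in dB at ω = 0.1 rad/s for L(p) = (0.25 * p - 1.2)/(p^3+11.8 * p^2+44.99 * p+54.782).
Substitute p = j*0.1: L(j0.1) = -0.0217673 + 0.00224845j.
|L(j0.1)| = sqrt(Re² + Im²) = 0.02188.
20*log₁₀(0.02188) = -33.20 dB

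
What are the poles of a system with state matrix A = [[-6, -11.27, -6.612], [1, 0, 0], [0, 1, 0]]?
Eigenvalues solve det(λI - A) = 0.
Characteristic polynomial: λ^3 + 6*λ^2 + 11.27*λ + 6.612 = 0.
Factor: (λ + 1.2)(λ + 1.9)(λ + 2.9) = 0.
Roots: -1.2, -1.9, -2.9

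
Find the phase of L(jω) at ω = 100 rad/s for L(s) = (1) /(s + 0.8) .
Substitute s = j*100: L(j100) = 7.99949e-05 - 0.00999936j.
∠L(j100) = atan2(Im, Re) = atan2(-0.00999936, 7.99949e-05) = -89.54°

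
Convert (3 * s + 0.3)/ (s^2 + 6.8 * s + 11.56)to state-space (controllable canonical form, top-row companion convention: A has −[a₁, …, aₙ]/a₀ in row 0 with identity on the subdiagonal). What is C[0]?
Reachable canonical form: C = numerator coefficients (right-aligned, zero-padded to length n).
num = 3*s + 0.3, C = [[3, 0.3]].
C[0] = 3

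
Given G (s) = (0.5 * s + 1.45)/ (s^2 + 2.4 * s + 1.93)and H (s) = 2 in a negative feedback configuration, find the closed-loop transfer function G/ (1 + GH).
Closed-loop T = G/(1+GH).
Numerator: G_num * H_den = 0.5*s + 1.45.
Denominator: G_den * H_den + G_num * H_num = (s^2 + 2.4*s + 1.93) + (s + 2.9) = s^2 + 3.4*s + 4.83.
T(s) = (0.5*s + 1.45)/(s^2 + 3.4*s + 4.83)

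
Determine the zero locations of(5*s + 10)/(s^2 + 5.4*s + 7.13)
Set numerator = 0: 5*s + 10 = 0 → Zeros: -2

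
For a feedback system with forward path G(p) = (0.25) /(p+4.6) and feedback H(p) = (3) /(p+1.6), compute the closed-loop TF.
Closed-loop T = G/(1+GH).
Numerator: G_num * H_den = 0.25*p + 0.4.
Denominator: G_den * H_den + G_num * H_num = (p^2 + 6.2*p + 7.36) + (0.75) = p^2 + 6.2*p + 8.11.
T(p) = (0.25*p + 0.4)/(p^2 + 6.2*p + 8.11)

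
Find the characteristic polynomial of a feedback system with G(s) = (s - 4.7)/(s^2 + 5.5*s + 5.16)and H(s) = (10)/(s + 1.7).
Characteristic poly = G_den * H_den + G_num * H_num = (s^3 + 7.2*s^2 + 14.51*s + 8.772) + (10*s - 47) = s^3 + 7.2*s^2 + 24.51*s - 38.228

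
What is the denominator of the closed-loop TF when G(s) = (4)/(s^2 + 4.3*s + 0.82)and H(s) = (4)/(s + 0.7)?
Characteristic poly = G_den * H_den + G_num * H_num = (s^3 + 5*s^2 + 3.83*s + 0.574) + (16) = s^3 + 5*s^2 + 3.83*s + 16.574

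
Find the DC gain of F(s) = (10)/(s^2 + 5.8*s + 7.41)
DC gain = F(0) = num(0)/den(0) = 10/7.41 = 1.35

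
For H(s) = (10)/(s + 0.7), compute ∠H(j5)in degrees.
Substitute s = j*5: H(j5) = 0.274617 - 1.96155j.
∠H(j5) = atan2(Im, Re) = atan2(-1.96155, 0.274617) = -82.03°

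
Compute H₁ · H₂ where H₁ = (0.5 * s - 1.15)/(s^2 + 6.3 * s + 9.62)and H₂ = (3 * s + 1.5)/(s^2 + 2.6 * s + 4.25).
Series: H = H₁ · H₂ = (n₁·n₂)/(d₁·d₂).
Num: n₁·n₂ = 1.5*s^2 - 2.7*s - 1.725. Den: d₁·d₂ = s^4 + 8.9*s^3 + 30.25*s^2 + 51.787*s + 40.885.
H(s) = (1.5*s^2 - 2.7*s - 1.725)/(s^4 + 8.9*s^3 + 30.25*s^2 + 51.787*s + 40.885)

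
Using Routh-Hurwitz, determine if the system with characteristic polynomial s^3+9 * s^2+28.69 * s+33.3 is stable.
Routh array:
s^3: [1, 28.69]; s^2: [9, 33.3]; s^1: [24.99]; s^0: [33.3]
First column: [1, 9, 24.99, 33.3]. Sign changes = 0.
Yes, stable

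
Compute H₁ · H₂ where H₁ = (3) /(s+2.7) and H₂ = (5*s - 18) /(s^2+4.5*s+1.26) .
Series: H = H₁ · H₂ = (n₁·n₂)/(d₁·d₂).
Num: n₁·n₂ = 15*s - 54. Den: d₁·d₂ = s^3 + 7.2*s^2 + 13.41*s + 3.402.
H(s) = (15*s - 54)/(s^3 + 7.2*s^2 + 13.41*s + 3.402)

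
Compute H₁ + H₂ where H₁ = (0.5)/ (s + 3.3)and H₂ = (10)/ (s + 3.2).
Parallel: H = H₁ + H₂ = (n₁·d₂ + n₂·d₁)/(d₁·d₂).
n₁·d₂ = 0.5*s + 1.6. n₂·d₁ = 10*s + 33. Sum = 10.5*s + 34.6. d₁·d₂ = s^2 + 6.5*s + 10.56.
H(s) = (10.5*s + 34.6)/(s^2 + 6.5*s + 10.56)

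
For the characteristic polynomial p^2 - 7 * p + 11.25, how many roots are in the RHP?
p^2 - 7*p + 11.25 = (p - 2.5)(p - 4.5). Poles: 2.5, 4.5. RHP poles (Re>0): 2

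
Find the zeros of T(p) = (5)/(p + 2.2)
Numerator is a nonzero constant (5) → Zeros: none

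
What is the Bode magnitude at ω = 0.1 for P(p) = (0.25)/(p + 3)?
Substitute p = j*0.1: P(j0.1) = 0.0832408 - 0.00277469j.
|P(j0.1)| = sqrt(Re² + Im²) = 0.08329.
20*log₁₀(0.08329) = -21.59 dB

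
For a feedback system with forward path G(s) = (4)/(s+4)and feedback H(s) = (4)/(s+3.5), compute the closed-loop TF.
Closed-loop T = G/(1+GH).
Numerator: G_num * H_den = 4*s + 14.
Denominator: G_den * H_den + G_num * H_num = (s^2 + 7.5*s + 14) + (16) = s^2 + 7.5*s + 30.
T(s) = (4*s + 14)/(s^2 + 7.5*s + 30)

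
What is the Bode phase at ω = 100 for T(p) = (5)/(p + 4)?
Substitute p = j*100: T(j100) = 0.00199681 - 0.0499201j.
∠T(j100) = atan2(Im, Re) = atan2(-0.0499201, 0.00199681) = -87.71°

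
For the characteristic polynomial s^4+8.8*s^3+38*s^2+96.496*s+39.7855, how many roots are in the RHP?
s^4 + 8.8*s^3 + 38*s^2 + 96.496*s + 39.7855 = (s + 4.7)(s + 0.5)(s^2 + 3.6*s + 16.93). Poles: -0.5, -1.8 + 3.7j, -1.8 - 3.7j, -4.7. RHP poles (Re>0): 0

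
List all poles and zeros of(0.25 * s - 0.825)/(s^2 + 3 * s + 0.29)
Set denominator = 0: s^2 + 3*s + 0.29 = (s + 0.1)(s + 2.9) = 0 → Poles: -0.1, -2.9
Set numerator = 0: 0.25*s - 0.825 = 0 → Zeros: 3.3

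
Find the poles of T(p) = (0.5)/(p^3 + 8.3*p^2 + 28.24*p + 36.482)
Set denominator = 0: p^3 + 8.3*p^2 + 28.24*p + 36.482 = (p + 2.9)(p^2 + 5.4*p + 12.58) = 0 → Poles: -2.7 + 2.3j, -2.7 - 2.3j, -2.9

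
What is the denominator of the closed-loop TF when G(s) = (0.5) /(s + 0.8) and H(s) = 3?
Characteristic poly = G_den * H_den + G_num * H_num = (s + 0.8) + (1.5) = s + 2.3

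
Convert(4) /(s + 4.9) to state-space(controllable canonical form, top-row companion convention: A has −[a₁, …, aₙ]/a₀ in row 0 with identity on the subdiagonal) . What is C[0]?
Reachable canonical form: C = numerator coefficients (right-aligned, zero-padded to length n).
num = 4, C = [[4]].
C[0] = 4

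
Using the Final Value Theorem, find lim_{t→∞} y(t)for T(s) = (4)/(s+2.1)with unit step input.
FVT: lim_{t→∞} y(t) = lim_{s→0} s*Y(s) where Y(s) = T(s)/s.
= lim_{s→0} T(s) = T(0) = num(0)/den(0) = 4/2.1 = 1.905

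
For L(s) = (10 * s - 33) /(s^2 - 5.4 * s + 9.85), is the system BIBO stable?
Denominator: s^2 - 5.4*s + 9.85. Poles: 2.7 + 1.6j, 2.7 - 1.6j. All Re(p)<0: No (unstable)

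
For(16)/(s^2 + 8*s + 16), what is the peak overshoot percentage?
Standard form: ωn²/(s²+2ζωn·s+ωn²) → ωn = 4, ζ = 1.
ζ ≥ 1, so the response is non-oscillatory: peak overshoot = 0%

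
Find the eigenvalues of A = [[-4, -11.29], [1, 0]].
Eigenvalues solve det(λI - A) = 0.
Characteristic polynomial: λ^2 + 4*λ + 11.29 = 0.
Roots: -2 + 2.7j, -2 - 2.7j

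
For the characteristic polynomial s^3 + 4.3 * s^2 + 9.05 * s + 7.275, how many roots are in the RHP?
s^3 + 4.3*s^2 + 9.05*s + 7.275 = (s + 1.5)(s^2 + 2.8*s + 4.85). Poles: -1.4 + 1.7j, -1.4 - 1.7j, -1.5. RHP poles (Re>0): 0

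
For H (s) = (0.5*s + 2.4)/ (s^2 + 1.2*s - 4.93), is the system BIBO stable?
Denominator: s^2 + 1.2*s - 4.93 = (s - 1.7)(s + 2.9). Poles: -2.9, 1.7. All Re(p)<0: No (unstable)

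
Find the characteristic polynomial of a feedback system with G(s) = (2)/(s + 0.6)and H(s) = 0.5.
Characteristic poly = G_den * H_den + G_num * H_num = (s + 0.6) + (1) = s + 1.6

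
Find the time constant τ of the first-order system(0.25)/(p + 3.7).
First-order system: τ = -1/pole. Pole = -3.7. τ = -1/(-3.7) = 0.2703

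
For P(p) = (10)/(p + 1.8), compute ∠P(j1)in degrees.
Substitute p = j*1: P(j1) = 4.24528 - 2.35849j.
∠P(j1) = atan2(Im, Re) = atan2(-2.35849, 4.24528) = -29.05°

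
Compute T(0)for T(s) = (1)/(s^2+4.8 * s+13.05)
DC gain = T(0) = num(0)/den(0) = 1/13.05 = 0.07663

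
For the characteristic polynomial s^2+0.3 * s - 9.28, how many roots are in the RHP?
s^2 + 0.3*s - 9.28 = (s - 2.9)(s + 3.2). Poles: -3.2, 2.9. RHP poles (Re>0): 1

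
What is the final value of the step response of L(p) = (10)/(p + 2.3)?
FVT: lim_{t→∞} y(t) = lim_{p→0} p*Y(p) where Y(p) = L(p)/p.
= lim_{p→0} L(p) = L(0) = num(0)/den(0) = 10/2.3 = 4.348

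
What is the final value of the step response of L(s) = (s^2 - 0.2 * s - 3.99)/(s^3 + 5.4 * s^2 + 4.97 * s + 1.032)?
FVT: lim_{t→∞} y(t) = lim_{s→0} s*Y(s) where Y(s) = L(s)/s.
= lim_{s→0} L(s) = L(0) = num(0)/den(0) = -3.99/1.032 = -3.866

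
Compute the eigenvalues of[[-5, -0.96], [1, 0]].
Eigenvalues solve det(λI - A) = 0.
Characteristic polynomial: λ^2 + 5*λ + 0.96 = 0.
Factor: (λ + 4.8)(λ + 0.2) = 0.
Roots: -0.2, -4.8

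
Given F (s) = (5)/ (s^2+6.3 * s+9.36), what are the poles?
Set denominator = 0: s^2 + 6.3*s + 9.36 = (s + 3.9)(s + 2.4) = 0 → Poles: -2.4, -3.9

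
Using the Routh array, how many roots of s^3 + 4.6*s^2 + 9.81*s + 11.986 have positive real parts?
Routh array:
s^3: [1, 9.81]; s^2: [4.6, 11.986]; s^1: [7.20435]; s^0: [11.986]
First column: [1, 4.6, 7.20435, 11.986]. Sign changes = RHP roots = 0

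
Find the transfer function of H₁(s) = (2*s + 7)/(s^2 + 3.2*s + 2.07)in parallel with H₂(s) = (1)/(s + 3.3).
Parallel: H = H₁ + H₂ = (n₁·d₂ + n₂·d₁)/(d₁·d₂).
n₁·d₂ = 2*s^2 + 13.6*s + 23.1. n₂·d₁ = s^2 + 3.2*s + 2.07. Sum = 3*s^2 + 16.8*s + 25.17. d₁·d₂ = s^3 + 6.5*s^2 + 12.63*s + 6.831.
H(s) = (3*s^2 + 16.8*s + 25.17)/(s^3 + 6.5*s^2 + 12.63*s + 6.831)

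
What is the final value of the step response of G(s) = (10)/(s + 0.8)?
FVT: lim_{t→∞} y(t) = lim_{s→0} s*Y(s) where Y(s) = G(s)/s.
= lim_{s→0} G(s) = G(0) = num(0)/den(0) = 10/0.8 = 12.5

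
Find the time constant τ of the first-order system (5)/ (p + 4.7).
First-order system: τ = -1/pole. Pole = -4.7. τ = -1/(-4.7) = 0.2128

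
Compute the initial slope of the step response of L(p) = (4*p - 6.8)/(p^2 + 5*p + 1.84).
IVT: y'(0⁺) = lim_{p→∞} p²·Y(p) = lim_{p→∞} p·L(p).
deg(num) = 1, deg(den) = 2, relative degree = 1, so p·L(p) → (leading num)/(leading den) = 4/1 = 4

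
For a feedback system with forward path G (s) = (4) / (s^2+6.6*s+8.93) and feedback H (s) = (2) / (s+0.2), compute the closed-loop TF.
Closed-loop T = G/(1+GH).
Numerator: G_num * H_den = 4*s + 0.8.
Denominator: G_den * H_den + G_num * H_num = (s^3 + 6.8*s^2 + 10.25*s + 1.786) + (8) = s^3 + 6.8*s^2 + 10.25*s + 9.786.
T(s) = (4*s + 0.8)/(s^3 + 6.8*s^2 + 10.25*s + 9.786)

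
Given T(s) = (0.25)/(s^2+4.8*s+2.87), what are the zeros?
Numerator is a nonzero constant (0.25) → Zeros: none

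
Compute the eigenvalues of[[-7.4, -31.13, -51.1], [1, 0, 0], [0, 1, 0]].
Eigenvalues solve det(λI - A) = 0.
Characteristic polynomial: λ^3 + 7.4*λ^2 + 31.13*λ + 51.1 = 0.
Factor: (λ + 2.8)(λ^2 + 4.6*λ + 18.25) = 0.
Roots: -2.3 + 3.6j, -2.3 - 3.6j, -2.8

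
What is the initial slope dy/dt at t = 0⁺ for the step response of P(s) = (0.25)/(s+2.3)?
IVT: y'(0⁺) = lim_{s→∞} s²·Y(s) = lim_{s→∞} s·P(s).
deg(num) = 0, deg(den) = 1, relative degree = 1, so s·P(s) → (leading num)/(leading den) = 0.25/1 = 0.25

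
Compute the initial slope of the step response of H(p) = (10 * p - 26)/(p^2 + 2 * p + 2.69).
IVT: y'(0⁺) = lim_{p→∞} p²·Y(p) = lim_{p→∞} p·H(p).
deg(num) = 1, deg(den) = 2, relative degree = 1, so p·H(p) → (leading num)/(leading den) = 10/1 = 10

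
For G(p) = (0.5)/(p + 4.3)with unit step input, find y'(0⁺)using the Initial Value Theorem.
IVT: y'(0⁺) = lim_{p→∞} p²·Y(p) = lim_{p→∞} p·G(p).
deg(num) = 0, deg(den) = 1, relative degree = 1, so p·G(p) → (leading num)/(leading den) = 0.5/1 = 0.5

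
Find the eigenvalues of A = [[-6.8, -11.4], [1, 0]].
Eigenvalues solve det(λI - A) = 0.
Characteristic polynomial: λ^2 + 6.8*λ + 11.4 = 0.
Factor: (λ + 3)(λ + 3.8) = 0.
Roots: -3, -3.8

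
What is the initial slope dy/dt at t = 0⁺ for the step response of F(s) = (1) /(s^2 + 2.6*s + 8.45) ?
IVT: y'(0⁺) = lim_{s→∞} s²·Y(s) = lim_{s→∞} s·F(s).
deg(num) = 0, deg(den) = 2, relative degree = 2 ≥ 2, so s·F(s) → 0. Initial slope = 0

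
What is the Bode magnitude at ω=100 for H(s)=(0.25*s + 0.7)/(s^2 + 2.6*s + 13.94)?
Substitute s = j*100: H(j100) = -4.91279e-06 - 0.00250362j.
|H(j100)| = sqrt(Re² + Im²) = 0.002504.
20*log₁₀(0.002504) = -52.03 dB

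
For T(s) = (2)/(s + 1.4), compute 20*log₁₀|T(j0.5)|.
Substitute s = j*0.5: T(j0.5) = 1.26697 - 0.452489j.
|T(j0.5)| = sqrt(Re² + Im²) = 1.345.
20*log₁₀(1.345) = 2.58 dB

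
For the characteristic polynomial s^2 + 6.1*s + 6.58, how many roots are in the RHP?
s^2 + 6.1*s + 6.58 = (s + 1.4)(s + 4.7). Poles: -1.4, -4.7. RHP poles (Re>0): 0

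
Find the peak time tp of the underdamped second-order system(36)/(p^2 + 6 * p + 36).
Standard form: ωn²/(p²+2ζωn·p+ωn²) → ωn = 6, ζ = 0.5.
ωd = ωn·√(1-ζ²) = 6·√(1-0.5²) = 5.196.
tp = π/ωd = π/5.196 = 0.6046 s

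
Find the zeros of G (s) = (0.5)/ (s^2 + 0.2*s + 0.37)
Numerator is a nonzero constant (0.5) → Zeros: none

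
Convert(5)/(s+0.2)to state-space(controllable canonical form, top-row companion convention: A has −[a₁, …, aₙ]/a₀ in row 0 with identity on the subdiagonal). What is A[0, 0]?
Reachable canonical form for den = s + 0.2: top row of A = -[a₁,a₂,...,aₙ]/a₀, ones on the subdiagonal, zeros elsewhere.
A = [[-0.2]].
A[0,0] = -0.2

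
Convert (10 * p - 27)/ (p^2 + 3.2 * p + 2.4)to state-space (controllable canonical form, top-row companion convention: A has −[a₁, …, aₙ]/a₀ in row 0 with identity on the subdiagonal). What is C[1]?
Reachable canonical form: C = numerator coefficients (right-aligned, zero-padded to length n).
num = 10*p - 27, C = [[10, -27]].
C[1] = -27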